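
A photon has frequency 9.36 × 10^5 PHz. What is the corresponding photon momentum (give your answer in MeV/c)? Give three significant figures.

(h = 6.62607015 × 10^-34 J·s, c = 2.99792458 × 10^8 m/s, 1 eV = 1.602176634 × 10^-19 J.)
Convert to SI: f = 9.36 × 10^5 PHz = 9.36 × 10^20 Hz.
Since p = hf/c for a photon, p = 2.069 × 10^-21 kg·m/s.
Converting to MeV/c: p = 3.871 MeV/c ≈ 3.87 MeV/c.

3.87 MeV/c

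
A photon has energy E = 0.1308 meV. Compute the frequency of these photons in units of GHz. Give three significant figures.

31.6 GHz

Convert to SI: E = 0.1308 meV = 2.0956 × 10^-23 J.
Apply f = E/h: f = 3.163 × 10^10 Hz.
Converting to GHz: f = 31.63 GHz ≈ 31.6 GHz.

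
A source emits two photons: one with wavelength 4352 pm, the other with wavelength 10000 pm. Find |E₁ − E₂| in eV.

Using E = hc/λ: E₁ = 4.5644e-17 J, E₂ = 1.9864e-17 J.
|ΔE| = |4.5644e-17 − 1.9864e-17| = 2.58e-17 J = 161 eV.

161 eV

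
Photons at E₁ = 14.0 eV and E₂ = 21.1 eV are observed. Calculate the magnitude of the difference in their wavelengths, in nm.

Using λ = hc/E: λ₁ = 8.856e-8 m, λ₂ = 5.876e-8 m.
|Δλ| = |8.856e-8 − 5.876e-8| = 2.98e-8 m = 29.8 nm.

29.8 nm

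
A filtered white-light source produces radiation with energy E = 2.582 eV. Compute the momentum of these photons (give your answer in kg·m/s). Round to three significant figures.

Take c = 2.99792458e8 m/s, 1 eV = 1.602176634e-19 J.
In SI units: E = 2.582 eV = 4.1368e-19 J.
Apply p = E/c: p = 1.380e-27 kg·m/s.
So p ≈ 1.38e-27 kg·m/s.

1.38e-27 kg·m/s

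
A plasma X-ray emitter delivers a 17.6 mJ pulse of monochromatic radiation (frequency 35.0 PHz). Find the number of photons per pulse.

7.59 × 10^14 photons

Per-photon energy: E = 2.319 × 10^-17 J (from frequency = 35.0 PHz).
N = E_total / E_photon = 0.0176 J / 2.319 × 10^-17 J = 7.59 × 10^14.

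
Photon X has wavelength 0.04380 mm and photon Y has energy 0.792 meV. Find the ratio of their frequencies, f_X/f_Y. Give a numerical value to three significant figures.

f_X = 6.845 × 10^12 Hz (from wavelength = 0.04380 mm, via f = c/λ).
f_Y = 1.915 × 10^11 Hz (from energy = 0.792 meV, via f = E/h).
Ratio = 6.845 × 10^12 / 1.915 × 10^11 = 35.7.

35.7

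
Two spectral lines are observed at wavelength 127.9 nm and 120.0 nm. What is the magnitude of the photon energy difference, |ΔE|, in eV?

Using E = hc/λ: E₁ = 1.5531 × 10^-18 J, E₂ = 1.6554 × 10^-18 J.
|ΔE| = |1.5531 × 10^-18 − 1.6554 × 10^-18| = 1.02 × 10^-19 J = 0.638 eV.

0.638 eV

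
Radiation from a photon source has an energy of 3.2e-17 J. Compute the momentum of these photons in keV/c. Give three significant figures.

Take c = 2.99792458e8 m/s, 1 eV = 1.602176634e-19 J.
Since p = E/c for a photon, p = 1.067e-25 kg·m/s.
Converting to keV/c: p = 0.1997 keV/c ≈ 0.200 keV/c.

0.200 keV/c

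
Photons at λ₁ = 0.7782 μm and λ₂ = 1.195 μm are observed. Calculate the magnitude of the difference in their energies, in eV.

0.556 eV

Using E = hc/λ: E₁ = 2.5526 × 10^-19 J, E₂ = 1.6623 × 10^-19 J.
|ΔE| = |2.5526 × 10^-19 − 1.6623 × 10^-19| = 8.90 × 10^-20 J = 0.556 eV.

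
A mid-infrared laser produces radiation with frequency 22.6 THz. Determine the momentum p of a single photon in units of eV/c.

Convert to SI: f = 22.6 THz = 2.26e13 Hz.
For a photon p = hf/c, so p = 4.995e-29 kg·m/s.
Converting to eV/c: p = 0.09347 eV/c ≈ 0.0935 eV/c.

0.0935 eV/c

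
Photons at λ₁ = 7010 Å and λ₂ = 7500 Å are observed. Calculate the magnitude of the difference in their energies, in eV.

Using E = hc/λ: E₁ = 2.834 × 10^-19 J, E₂ = 2.649 × 10^-19 J.
|ΔE| = |2.834 × 10^-19 − 2.649 × 10^-19| = 1.85 × 10^-20 J = 0.116 eV.

0.116 eV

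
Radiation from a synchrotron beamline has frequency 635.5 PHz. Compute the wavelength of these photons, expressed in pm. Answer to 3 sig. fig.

In SI units: f = 635.5 PHz = 6.355e17 Hz.
Since λ = c/f for a photon, λ = 4.717e-10 m.
Converting to pm: λ = 471.7 pm ≈ 472 pm.

472 pm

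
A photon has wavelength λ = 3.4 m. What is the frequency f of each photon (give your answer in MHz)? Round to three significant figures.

Apply f = c/λ: f = 8.817 × 10^7 Hz.
Converting to MHz: f = 88.17 MHz ≈ 88.2 MHz.

88.2 MHz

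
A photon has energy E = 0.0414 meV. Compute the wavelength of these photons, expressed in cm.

2.99 cm

Take h = 6.62607015e-34 J·s, c = 2.99792458e8 m/s, 1 eV = 1.602176634e-19 J.
First convert: E = 0.0414 meV = 6.6330e-24 J.
Since λ = hc/E for a photon, λ = 0.02995 m.
Converting to cm: λ = 2.995 cm ≈ 2.99 cm.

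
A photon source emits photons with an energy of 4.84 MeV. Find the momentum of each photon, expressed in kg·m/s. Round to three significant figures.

2.59 × 10^-21 kg·m/s

Use c = 2.99792458 × 10^8 m/s, 1 eV = 1.602176634 × 10^-19 J.
In SI units: E = 4.84 MeV = 7.7545 × 10^-13 J.
Apply p = E/c: p = 2.587 × 10^-21 kg·m/s.
So p ≈ 2.59 × 10^-21 kg·m/s.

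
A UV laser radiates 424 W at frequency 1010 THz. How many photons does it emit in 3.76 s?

Total energy: E_total = P·t = 424 × 3.76 = 1594 J.
Per-photon energy: E = 6.692e-19 J.
N = E_total / E_photon = 2.38e21.

2.38e21 photons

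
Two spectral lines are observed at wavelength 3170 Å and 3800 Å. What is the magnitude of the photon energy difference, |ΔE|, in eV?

Using E = hc/λ: E₁ = 6.266 × 10^-19 J, E₂ = 5.227 × 10^-19 J.
|ΔE| = |6.266 × 10^-19 − 5.227 × 10^-19| = 1.04 × 10^-19 J = 0.648 eV.

0.648 eV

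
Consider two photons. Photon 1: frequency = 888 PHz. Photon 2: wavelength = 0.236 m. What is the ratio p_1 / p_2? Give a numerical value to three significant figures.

6.99 × 10^8

p_1 = 1.963 × 10^-24 kg·m/s (from frequency = 888 PHz, via p = hf/c).
p_2 = 2.808 × 10^-33 kg·m/s (from wavelength = 0.236 m, via p = h/λ).
Ratio = 1.963 × 10^-24 / 2.808 × 10^-33 = 6.99 × 10^8.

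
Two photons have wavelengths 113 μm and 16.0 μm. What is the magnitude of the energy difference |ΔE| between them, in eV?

0.0665 eV

Using E = hc/λ: E₁ = 1.758e-21 J, E₂ = 1.242e-20 J.
|ΔE| = |1.758e-21 − 1.242e-20| = 1.07e-20 J = 0.0665 eV.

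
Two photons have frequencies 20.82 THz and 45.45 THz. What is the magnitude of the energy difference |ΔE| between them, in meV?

102 meV

Using E = hf: E₁ = 1.3795e-20 J, E₂ = 3.0115e-20 J.
|ΔE| = |1.3795e-20 − 3.0115e-20| = 1.63e-20 J = 102 meV.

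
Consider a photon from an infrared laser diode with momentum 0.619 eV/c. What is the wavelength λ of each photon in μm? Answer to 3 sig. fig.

2.00 μm

(h = 6.62607015e-34 J·s, c = 2.99792458e8 m/s, 1 eV = 1.602176634e-19 J.)
Convert to SI: p = 0.619 eV/c = 3.3081e-28 kg·m/s.
The photon relation is λ = h/p, giving λ = 2.003e-6 m.
Converting to μm: λ = 2.003 μm ≈ 2.00 μm.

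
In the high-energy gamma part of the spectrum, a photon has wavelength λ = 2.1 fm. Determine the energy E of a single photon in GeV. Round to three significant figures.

0.590 GeV

Use h = 6.62607015 × 10^-34 J·s, c = 2.99792458 × 10^8 m/s, 1 eV = 1.602176634 × 10^-19 J.
In SI units: λ = 2.1 fm = 2.1 × 10^-15 m.
Apply E = hc/λ: E = 9.459 × 10^-11 J.
Converting to GeV: E = 0.5904 GeV ≈ 0.590 GeV.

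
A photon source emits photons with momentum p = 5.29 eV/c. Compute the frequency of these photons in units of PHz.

Use h = 6.62607015e-34 J·s, c = 2.99792458e8 m/s, 1 eV = 1.602176634e-19 J.
In SI units: p = 5.29 eV/c = 2.8271e-27 kg·m/s.
For a photon f = pc/h, so f = 1.279e15 Hz.
Converting to PHz: f = 1.279 PHz ≈ 1.28 PHz.

1.28 PHz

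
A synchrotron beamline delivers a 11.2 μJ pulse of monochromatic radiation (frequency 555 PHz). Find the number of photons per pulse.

3.05·10^10 photons

Per-photon energy: E = 3.677·10^-16 J (from frequency = 555 PHz).
N = E_total / E_photon = 1.12·10^-5 J / 3.677·10^-16 J = 3.05·10^10.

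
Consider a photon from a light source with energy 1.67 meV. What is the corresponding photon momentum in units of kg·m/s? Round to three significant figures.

8.92 × 10^-31 kg·m/s

Convert to SI: E = 1.67 meV = 2.6756 × 10^-22 J.
Since p = E/c for a photon, p = 8.925 × 10^-31 kg·m/s.
So p ≈ 8.92 × 10^-31 kg·m/s.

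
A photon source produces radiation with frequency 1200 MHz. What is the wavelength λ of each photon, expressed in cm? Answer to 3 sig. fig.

(c = 2.99792458 × 10^8 m/s.)
In SI units: f = 1200 MHz = 1.2 × 10^9 Hz.
For a photon λ = c/f, so λ = 0.2498 m.
Converting to cm: λ = 24.98 cm ≈ 25.0 cm.

25.0 cm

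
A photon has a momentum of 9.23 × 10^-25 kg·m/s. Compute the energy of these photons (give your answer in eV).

(c = 2.99792458 × 10^8 m/s, 1 eV = 1.602176634 × 10^-19 J.)
The photon relation is E = pc, giving E = 2.767 × 10^-16 J.
Converting to eV: E = 1727 eV ≈ 1730 eV.

1730 eV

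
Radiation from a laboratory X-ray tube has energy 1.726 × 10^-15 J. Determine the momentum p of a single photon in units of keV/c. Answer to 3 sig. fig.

10.8 keV/c

(c = 2.99792458 × 10^8 m/s, 1 eV = 1.602176634 × 10^-19 J.)
Since p = E/c for a photon, p = 5.757 × 10^-24 kg·m/s.
Converting to keV/c: p = 10.77 keV/c ≈ 10.8 keV/c.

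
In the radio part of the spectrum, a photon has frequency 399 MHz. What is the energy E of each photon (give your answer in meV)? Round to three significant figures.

Convert to SI: f = 399 MHz = 3.99 × 10^8 Hz.
Since E = hf for a photon, E = 2.644 × 10^-25 J.
Converting to meV: E = 0.001650 meV ≈ 1.65 × 10^-3 meV.

1.65 × 10^-3 meV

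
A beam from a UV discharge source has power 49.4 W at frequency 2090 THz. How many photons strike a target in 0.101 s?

Total energy: E_total = P·t = 49.4 × 0.101 = 4.989 J.
Per-photon energy: E = 1.385 × 10^-18 J.
N = E_total / E_photon = 3.60 × 10^18.

3.60 × 10^18 photons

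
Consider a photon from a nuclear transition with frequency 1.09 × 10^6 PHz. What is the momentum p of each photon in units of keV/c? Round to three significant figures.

4510 keV/c

(h = 6.62607015 × 10^-34 J·s, c = 2.99792458 × 10^8 m/s, 1 eV = 1.602176634 × 10^-19 J.)
Convert to SI: f = 1.09 × 10^6 PHz = 1.09 × 10^21 Hz.
The photon relation is p = hf/c, giving p = 2.409 × 10^-21 kg·m/s.
Converting to keV/c: p = 4508 keV/c ≈ 4510 keV/c.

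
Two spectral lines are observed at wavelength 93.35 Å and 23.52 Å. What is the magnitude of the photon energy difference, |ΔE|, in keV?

0.394 keV

Using E = hc/λ: E₁ = 2.1280 × 10^-17 J, E₂ = 8.4458 × 10^-17 J.
|ΔE| = |2.1280 × 10^-17 − 8.4458 × 10^-17| = 6.32 × 10^-17 J = 0.394 keV.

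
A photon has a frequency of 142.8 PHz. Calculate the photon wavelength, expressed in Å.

Take c = 2.99792458e8 m/s.
Convert to SI: f = 142.8 PHz = 1.428e17 Hz.
For a photon λ = c/f, so λ = 2.099e-9 m.
Converting to Å: λ = 20.99 Å ≈ 21.0 Å.

21.0 Å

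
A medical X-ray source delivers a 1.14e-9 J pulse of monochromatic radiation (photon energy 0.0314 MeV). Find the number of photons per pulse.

Per-photon energy: E = 5.031e-15 J (from energy = 0.0314 MeV).
N = E_total / E_photon = 1.14e-9 J / 5.031e-15 J = 2.27e5.

2.27e5 photons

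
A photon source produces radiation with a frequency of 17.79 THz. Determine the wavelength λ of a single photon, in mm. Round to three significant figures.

Use c = 2.99792458·10^8 m/s.
Convert to SI: f = 17.79 THz = 1.779·10^13 Hz.
The photon relation is λ = c/f, giving λ = 1.685·10^-5 m.
Converting to mm: λ = 0.01685 mm ≈ 0.0169 mm.

0.0169 mm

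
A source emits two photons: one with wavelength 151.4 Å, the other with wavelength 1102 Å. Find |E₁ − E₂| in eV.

Using E = hc/λ: E₁ = 1.3121·10^-17 J, E₂ = 1.8026·10^-18 J.
|ΔE| = |1.3121·10^-17 − 1.8026·10^-18| = 1.13·10^-17 J = 70.6 eV.

70.6 eV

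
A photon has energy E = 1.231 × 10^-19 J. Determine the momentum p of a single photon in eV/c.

0.768 eV/c

(c = 2.99792458 × 10^8 m/s, 1 eV = 1.602176634 × 10^-19 J.)
Apply p = E/c: p = 4.106 × 10^-28 kg·m/s.
Converting to eV/c: p = 0.7683 eV/c ≈ 0.768 eV/c.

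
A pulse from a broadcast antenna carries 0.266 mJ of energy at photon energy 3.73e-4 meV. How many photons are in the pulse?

4.45e21 photons

Per-photon energy: E = 5.976e-26 J (from energy = 3.73e-4 meV).
N = E_total / E_photon = 2.66e-4 J / 5.976e-26 J = 4.45e21.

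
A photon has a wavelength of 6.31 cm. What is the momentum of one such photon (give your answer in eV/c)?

1.96e-5 eV/c

Use h = 6.62607015e-34 J·s, c = 2.99792458e8 m/s, 1 eV = 1.602176634e-19 J.
In SI units: λ = 6.31 cm = 0.0631 m.
The photon relation is p = h/λ, giving p = 1.050e-32 kg·m/s.
Converting to eV/c: p = 1.965e-5 eV/c ≈ 1.96e-5 eV/c.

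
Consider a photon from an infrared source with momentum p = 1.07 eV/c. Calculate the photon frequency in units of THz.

259 THz

In SI units: p = 1.07 eV/c = 5.7184·10^-28 kg·m/s.
Since f = pc/h for a photon, f = 2.587·10^14 Hz.
Converting to THz: f = 258.7 THz ≈ 259 THz.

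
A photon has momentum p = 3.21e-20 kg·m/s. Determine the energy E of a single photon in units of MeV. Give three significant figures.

(c = 2.99792458e8 m/s, 1 eV = 1.602176634e-19 J.)
For a photon E = pc, so E = 9.623e-12 J.
Converting to MeV: E = 60.06 MeV ≈ 60.1 MeV.

60.1 MeV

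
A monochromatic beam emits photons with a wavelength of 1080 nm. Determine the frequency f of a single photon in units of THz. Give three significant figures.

278 THz

Take c = 2.99792458e8 m/s.
In SI units: λ = 1080 nm = 1.08e-6 m.
For a photon f = c/λ, so f = 2.776e14 Hz.
Converting to THz: f = 277.6 THz ≈ 278 THz.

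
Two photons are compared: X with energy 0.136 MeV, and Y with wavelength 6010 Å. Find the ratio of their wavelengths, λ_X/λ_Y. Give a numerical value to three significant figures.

λ_X = 9.116 × 10^-12 m (from energy = 0.136 MeV, via λ = hc/E).
λ_Y = 6.010 × 10^-7 m (from wavelength = 6010 Å, via λ given directly).
Ratio = 9.116 × 10^-12 / 6.010 × 10^-7 = 1.52 × 10^-5.

1.52 × 10^-5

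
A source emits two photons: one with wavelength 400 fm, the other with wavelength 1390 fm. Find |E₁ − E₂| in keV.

Using E = hc/λ: E₁ = 4.966e-13 J, E₂ = 1.429e-13 J.
|ΔE| = |4.966e-13 − 1.429e-13| = 3.54e-13 J = 2210 keV.

2210 keV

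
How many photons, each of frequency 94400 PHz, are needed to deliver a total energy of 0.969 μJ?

1.55 × 10^7 photons

Per-photon energy: E = 6.255 × 10^-14 J (from frequency = 94400 PHz).
N = E_total / E_photon = 9.69 × 10^-7 J / 6.255 × 10^-14 J = 1.55 × 10^7.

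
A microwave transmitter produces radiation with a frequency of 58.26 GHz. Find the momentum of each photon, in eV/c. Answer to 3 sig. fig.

2.41e-4 eV/c

Convert to SI: f = 58.26 GHz = 5.826e10 Hz.
Apply p = hf/c: p = 1.288e-31 kg·m/s.
Converting to eV/c: p = 2.409e-4 eV/c ≈ 2.41e-4 eV/c.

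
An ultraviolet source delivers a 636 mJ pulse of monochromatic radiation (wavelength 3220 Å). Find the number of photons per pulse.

Per-photon energy: E = 6.169 × 10^-19 J (from wavelength = 3220 Å).
N = E_total / E_photon = 0.636 J / 6.169 × 10^-19 J = 1.03 × 10^18.

1.03 × 10^18 photons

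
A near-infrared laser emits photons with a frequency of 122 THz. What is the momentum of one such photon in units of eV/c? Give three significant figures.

In SI units: f = 122 THz = 1.22 × 10^14 Hz.
Since p = hf/c for a photon, p = 2.696 × 10^-28 kg·m/s.
Converting to eV/c: p = 0.5046 eV/c ≈ 0.505 eV/c.

0.505 eV/c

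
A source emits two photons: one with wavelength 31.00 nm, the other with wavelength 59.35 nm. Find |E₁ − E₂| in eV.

Using E = hc/λ: E₁ = 6.4079e-18 J, E₂ = 3.3470e-18 J.
|ΔE| = |6.4079e-18 − 3.3470e-18| = 3.06e-18 J = 19.1 eV.

19.1 eV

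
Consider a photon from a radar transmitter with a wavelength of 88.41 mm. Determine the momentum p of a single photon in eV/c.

1.40 × 10^-5 eV/c

In SI units: λ = 88.41 mm = 0.08841 m.
For a photon p = h/λ, so p = 7.495 × 10^-33 kg·m/s.
Converting to eV/c: p = 1.402 × 10^-5 eV/c ≈ 1.40 × 10^-5 eV/c.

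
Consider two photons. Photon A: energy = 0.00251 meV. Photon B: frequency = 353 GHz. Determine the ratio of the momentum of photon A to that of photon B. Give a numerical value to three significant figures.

1.72e-3

p_A = 1.341e-33 kg·m/s (from energy = 0.00251 meV, via p = E/c).
p_B = 7.802e-31 kg·m/s (from frequency = 353 GHz, via p = hf/c).
Ratio = 1.341e-33 / 7.802e-31 = 1.72e-3.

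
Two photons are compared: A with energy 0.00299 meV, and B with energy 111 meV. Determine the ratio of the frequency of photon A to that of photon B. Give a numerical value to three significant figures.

2.69 × 10^-5

f_A = 7.230 × 10^8 Hz (from energy = 0.00299 meV, via f = E/h).
f_B = 2.684 × 10^13 Hz (from energy = 111 meV, via f = E/h).
Ratio = 7.230 × 10^8 / 2.684 × 10^13 = 2.69 × 10^-5.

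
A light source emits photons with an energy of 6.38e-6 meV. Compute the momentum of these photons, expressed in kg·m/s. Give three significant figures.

(c = 2.99792458e8 m/s, 1 eV = 1.602176634e-19 J.)
Convert to SI: E = 6.38e-6 meV = 1.0222e-27 J.
Since p = E/c for a photon, p = 3.410e-36 kg·m/s.
So p ≈ 3.41e-36 kg·m/s.

3.41e-36 kg·m/s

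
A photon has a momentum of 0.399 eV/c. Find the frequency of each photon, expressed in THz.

96.5 THz

Use h = 6.62607015 × 10^-34 J·s, c = 2.99792458 × 10^8 m/s, 1 eV = 1.602176634 × 10^-19 J.
First convert: p = 0.399 eV/c = 2.1324 × 10^-28 kg·m/s.
Apply f = pc/h: f = 9.648 × 10^13 Hz.
Converting to THz: f = 96.48 THz ≈ 96.5 THz.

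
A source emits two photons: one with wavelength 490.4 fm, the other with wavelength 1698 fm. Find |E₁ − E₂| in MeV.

Using E = hc/λ: E₁ = 4.0507e-13 J, E₂ = 1.1699e-13 J.
|ΔE| = |4.0507e-13 − 1.1699e-13| = 2.88e-13 J = 1.80 MeV.

1.80 MeV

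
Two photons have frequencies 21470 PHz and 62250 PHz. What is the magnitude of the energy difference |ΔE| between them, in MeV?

0.169 MeV

Using E = hf: E₁ = 1.4226·10^-14 J, E₂ = 4.1247·10^-14 J.
|ΔE| = |1.4226·10^-14 − 4.1247·10^-14| = 2.70·10^-14 J = 0.169 MeV.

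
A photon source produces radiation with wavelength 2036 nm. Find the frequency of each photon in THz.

(c = 2.99792458e8 m/s.)
First convert: λ = 2036 nm = 2.036e-6 m.
The photon relation is f = c/λ, giving f = 1.472e14 Hz.
Converting to THz: f = 147.2 THz ≈ 147 THz.

147 THz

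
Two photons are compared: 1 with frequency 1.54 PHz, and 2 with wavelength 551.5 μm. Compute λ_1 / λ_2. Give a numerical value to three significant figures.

λ_1 = 1.947e-7 m (from frequency = 1.54 PHz, via λ = c/f).
λ_2 = 5.515e-4 m (from wavelength = 551.5 μm, via λ given directly).
Ratio = 1.947e-7 / 5.515e-4 = 3.53e-4.

3.53e-4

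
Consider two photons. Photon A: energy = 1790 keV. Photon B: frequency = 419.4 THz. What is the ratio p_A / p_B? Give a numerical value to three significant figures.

1.03e6

p_A = 9.566e-22 kg·m/s (from energy = 1790 keV, via p = E/c).
p_B = 9.270e-28 kg·m/s (from frequency = 419.4 THz, via p = hf/c).
Ratio = 9.566e-22 / 9.270e-28 = 1.03e6.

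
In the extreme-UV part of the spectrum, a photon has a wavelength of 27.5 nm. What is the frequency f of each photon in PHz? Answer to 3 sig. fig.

10.9 PHz

Take c = 2.99792458 × 10^8 m/s.
In SI units: λ = 27.5 nm = 2.75 × 10^-8 m.
Apply f = c/λ: f = 1.090 × 10^16 Hz.
Converting to PHz: f = 10.90 PHz ≈ 10.9 PHz.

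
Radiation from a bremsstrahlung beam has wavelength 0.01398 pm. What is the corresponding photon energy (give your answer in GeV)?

0.0887 GeV

First convert: λ = 0.01398 pm = 1.398 × 10^-14 m.
For a photon E = hc/λ, so E = 1.421 × 10^-11 J.
Converting to GeV: E = 0.08869 GeV ≈ 0.0887 GeV.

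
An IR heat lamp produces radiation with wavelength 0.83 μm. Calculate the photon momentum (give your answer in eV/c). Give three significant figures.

1.49 eV/c

Take h = 6.62607015e-34 J·s, c = 2.99792458e8 m/s, 1 eV = 1.602176634e-19 J.
First convert: λ = 0.83 μm = 8.3e-7 m.
The photon relation is p = h/λ, giving p = 7.983e-28 kg·m/s.
Converting to eV/c: p = 1.494 eV/c ≈ 1.49 eV/c.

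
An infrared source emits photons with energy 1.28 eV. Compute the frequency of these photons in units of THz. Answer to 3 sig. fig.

310 THz

Use h = 6.62607015 × 10^-34 J·s, 1 eV = 1.602176634 × 10^-19 J.
Convert to SI: E = 1.28 eV = 2.0508 × 10^-19 J.
The photon relation is f = E/h, giving f = 3.095 × 10^14 Hz.
Converting to THz: f = 309.5 THz ≈ 310 THz.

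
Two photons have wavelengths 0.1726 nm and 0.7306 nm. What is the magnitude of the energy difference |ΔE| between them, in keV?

5.49 keV

Using E = hc/λ: E₁ = 1.1509 × 10^-15 J, E₂ = 2.7189 × 10^-16 J.
|ΔE| = |1.1509 × 10^-15 − 2.7189 × 10^-16| = 8.79 × 10^-16 J = 5.49 keV.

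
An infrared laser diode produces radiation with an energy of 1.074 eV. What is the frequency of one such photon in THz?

Convert to SI: E = 1.074 eV = 1.7207·10^-19 J.
Apply f = E/h: f = 2.597·10^14 Hz.
Converting to THz: f = 259.7 THz ≈ 260 THz.

260 THz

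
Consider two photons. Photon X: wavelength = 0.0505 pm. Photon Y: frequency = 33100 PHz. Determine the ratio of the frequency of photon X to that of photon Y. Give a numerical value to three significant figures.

f_X = 5.936 × 10^21 Hz (from wavelength = 0.0505 pm, via f = c/λ).
f_Y = 3.310 × 10^19 Hz (from frequency = 33100 PHz, via f given directly).
Ratio = 5.936 × 10^21 / 3.310 × 10^19 = 179.

179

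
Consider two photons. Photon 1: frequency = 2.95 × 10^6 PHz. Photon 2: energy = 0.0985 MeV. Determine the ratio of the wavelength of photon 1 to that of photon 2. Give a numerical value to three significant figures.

λ_1 = 1.016 × 10^-13 m (from frequency = 2.95 × 10^6 PHz, via λ = c/f).
λ_2 = 1.259 × 10^-11 m (from energy = 0.0985 MeV, via λ = hc/E).
Ratio = 1.016 × 10^-13 / 1.259 × 10^-11 = 8.07 × 10^-3.

8.07 × 10^-3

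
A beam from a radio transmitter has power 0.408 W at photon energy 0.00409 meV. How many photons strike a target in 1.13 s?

7.04·10^23 photons

Total energy: E_total = P·t = 0.408 × 1.13 = 0.4610 J.
Per-photon energy: E = 6.553·10^-25 J.
N = E_total / E_photon = 7.04·10^23.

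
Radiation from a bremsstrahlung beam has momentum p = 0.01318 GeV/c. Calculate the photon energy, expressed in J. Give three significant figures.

2.11 × 10^-12 J

In SI units: p = 0.01318 GeV/c = 7.0438 × 10^-21 kg·m/s.
The photon relation is E = pc, giving E = 2.112 × 10^-12 J.
So E ≈ 2.11 × 10^-12 J.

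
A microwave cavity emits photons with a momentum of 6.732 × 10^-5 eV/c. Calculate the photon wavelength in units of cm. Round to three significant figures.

Convert to SI: p = 6.732 × 10^-5 eV/c = 3.5978 × 10^-32 kg·m/s.
The photon relation is λ = h/p, giving λ = 0.01842 m.
Converting to cm: λ = 1.842 cm ≈ 1.84 cm.

1.84 cm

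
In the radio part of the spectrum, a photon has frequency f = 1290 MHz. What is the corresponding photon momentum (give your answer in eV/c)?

5.34·10^-6 eV/c

In SI units: f = 1290 MHz = 1.29·10^9 Hz.
For a photon p = hf/c, so p = 2.851·10^-33 kg·m/s.
Converting to eV/c: p = 5.335·10^-6 eV/c ≈ 5.34·10^-6 eV/c.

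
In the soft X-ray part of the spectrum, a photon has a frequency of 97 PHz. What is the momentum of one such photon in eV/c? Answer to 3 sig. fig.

401 eV/c

Take h = 6.62607015 × 10^-34 J·s, c = 2.99792458 × 10^8 m/s, 1 eV = 1.602176634 × 10^-19 J.
In SI units: f = 97 PHz = 9.7 × 10^16 Hz.
Apply p = hf/c: p = 2.144 × 10^-25 kg·m/s.
Converting to eV/c: p = 401.2 eV/c ≈ 401 eV/c.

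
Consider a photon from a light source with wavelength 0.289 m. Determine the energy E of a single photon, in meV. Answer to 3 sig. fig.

Use h = 6.62607015 × 10^-34 J·s, c = 2.99792458 × 10^8 m/s, 1 eV = 1.602176634 × 10^-19 J.
Apply E = hc/λ: E = 6.874 × 10^-25 J.
Converting to meV: E = 0.004290 meV ≈ 4.29 × 10^-3 meV.

4.29 × 10^-3 meV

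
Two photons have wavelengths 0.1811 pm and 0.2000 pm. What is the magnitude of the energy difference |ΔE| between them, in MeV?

Using E = hc/λ: E₁ = 1.0969 × 10^-12 J, E₂ = 9.9322 × 10^-13 J.
|ΔE| = |1.0969 × 10^-12 − 9.9322 × 10^-13| = 1.04 × 10^-13 J = 0.647 MeV.

0.647 MeV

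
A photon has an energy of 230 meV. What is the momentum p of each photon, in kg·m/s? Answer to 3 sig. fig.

1.23 × 10^-28 kg·m/s

In SI units: E = 230 meV = 3.6850 × 10^-20 J.
Since p = E/c for a photon, p = 1.229 × 10^-28 kg·m/s.
So p ≈ 1.23 × 10^-28 kg·m/s.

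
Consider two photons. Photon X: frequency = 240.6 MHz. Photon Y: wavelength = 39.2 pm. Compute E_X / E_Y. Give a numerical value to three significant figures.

3.15e-11

E_X = 1.594e-25 J (from frequency = 240.6 MHz, via E = hf).
E_Y = 5.067e-15 J (from wavelength = 39.2 pm, via E = hc/λ).
Ratio = 1.594e-25 / 5.067e-15 = 3.15e-11.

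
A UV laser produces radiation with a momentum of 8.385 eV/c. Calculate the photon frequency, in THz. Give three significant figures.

Take h = 6.62607015e-34 J·s, c = 2.99792458e8 m/s, 1 eV = 1.602176634e-19 J.
In SI units: p = 8.385 eV/c = 4.4812e-27 kg·m/s.
The photon relation is f = pc/h, giving f = 2.027e15 Hz.
Converting to THz: f = 2027 THz ≈ 2030 THz.

2030 THz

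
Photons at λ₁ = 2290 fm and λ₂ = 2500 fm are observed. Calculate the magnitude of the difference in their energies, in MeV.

Using E = hc/λ: E₁ = 8.6744 × 10^-14 J, E₂ = 7.9458 × 10^-14 J.
|ΔE| = |8.6744 × 10^-14 − 7.9458 × 10^-14| = 7.29 × 10^-15 J = 0.0455 MeV.

0.0455 MeV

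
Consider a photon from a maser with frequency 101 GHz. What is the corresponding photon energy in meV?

First convert: f = 101 GHz = 1.01e11 Hz.
For a photon E = hf, so E = 6.692e-23 J.
Converting to meV: E = 0.4177 meV ≈ 0.418 meV.

0.418 meV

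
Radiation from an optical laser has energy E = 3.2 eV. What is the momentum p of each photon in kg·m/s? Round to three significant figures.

Use c = 2.99792458 × 10^8 m/s, 1 eV = 1.602176634 × 10^-19 J.
In SI units: E = 3.2 eV = 5.1270 × 10^-19 J.
Since p = E/c for a photon, p = 1.710 × 10^-27 kg·m/s.
So p ≈ 1.71 × 10^-27 kg·m/s.

1.71 × 10^-27 kg·m/s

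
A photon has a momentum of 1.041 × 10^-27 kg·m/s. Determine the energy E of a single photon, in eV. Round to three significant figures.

The photon relation is E = pc, giving E = 3.121 × 10^-19 J.
Converting to eV: E = 1.948 eV ≈ 1.95 eV.

1.95 eV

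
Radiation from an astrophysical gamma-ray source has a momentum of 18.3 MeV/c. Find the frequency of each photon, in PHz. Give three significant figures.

Convert to SI: p = 18.3 MeV/c = 9.7800e-21 kg·m/s.
For a photon f = pc/h, so f = 4.425e21 Hz.
Converting to PHz: f = 4.425e6 PHz ≈ 4.42e6 PHz.

4.42e6 PHz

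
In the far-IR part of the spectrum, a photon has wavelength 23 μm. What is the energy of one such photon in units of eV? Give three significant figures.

0.0539 eV

Use h = 6.62607015 × 10^-34 J·s, c = 2.99792458 × 10^8 m/s, 1 eV = 1.602176634 × 10^-19 J.
Convert to SI: λ = 23 μm = 2.3 × 10^-5 m.
Since E = hc/λ for a photon, E = 8.637 × 10^-21 J.
Converting to eV: E = 0.05391 eV ≈ 0.0539 eV.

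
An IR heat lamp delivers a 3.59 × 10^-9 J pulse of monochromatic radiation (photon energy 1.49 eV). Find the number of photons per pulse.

Per-photon energy: E = 2.387 × 10^-19 J (from energy = 1.49 eV).
N = E_total / E_photon = 3.59 × 10^-9 J / 2.387 × 10^-19 J = 1.50 × 10^10.

1.50 × 10^10 photons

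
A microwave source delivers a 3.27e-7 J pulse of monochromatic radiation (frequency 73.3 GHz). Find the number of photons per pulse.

6.73e15 photons

Per-photon energy: E = 4.857e-23 J (from frequency = 73.3 GHz).
N = E_total / E_photon = 3.27e-7 J / 4.857e-23 J = 6.73e15.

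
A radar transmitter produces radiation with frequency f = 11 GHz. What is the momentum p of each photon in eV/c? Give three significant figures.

4.55e-5 eV/c

(h = 6.62607015e-34 J·s, c = 2.99792458e8 m/s, 1 eV = 1.602176634e-19 J.)
Convert to SI: f = 11 GHz = 1.1e10 Hz.
Since p = hf/c for a photon, p = 2.431e-32 kg·m/s.
Converting to eV/c: p = 4.549e-5 eV/c ≈ 4.55e-5 eV/c.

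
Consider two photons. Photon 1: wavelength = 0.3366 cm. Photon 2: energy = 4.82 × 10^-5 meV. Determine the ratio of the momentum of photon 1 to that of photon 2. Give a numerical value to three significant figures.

p_1 = 1.969 × 10^-31 kg·m/s (from wavelength = 0.3366 cm, via p = h/λ).
p_2 = 2.576 × 10^-35 kg·m/s (from energy = 4.82 × 10^-5 meV, via p = E/c).
Ratio = 1.969 × 10^-31 / 2.576 × 10^-35 = 7640.

7640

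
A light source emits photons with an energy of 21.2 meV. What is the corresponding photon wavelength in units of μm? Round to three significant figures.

58.5 μm

(h = 6.62607015e-34 J·s, c = 2.99792458e8 m/s, 1 eV = 1.602176634e-19 J.)
Convert to SI: E = 21.2 meV = 3.3966e-21 J.
The photon relation is λ = hc/E, giving λ = 5.848e-5 m.
Converting to μm: λ = 58.48 μm ≈ 58.5 μm.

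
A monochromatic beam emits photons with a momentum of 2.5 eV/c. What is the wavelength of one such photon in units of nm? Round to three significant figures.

(h = 6.62607015e-34 J·s, c = 2.99792458e8 m/s, 1 eV = 1.602176634e-19 J.)
Convert to SI: p = 2.5 eV/c = 1.3361e-27 kg·m/s.
The photon relation is λ = h/p, giving λ = 4.959e-7 m.
Converting to nm: λ = 495.9 nm ≈ 496 nm.

496 nm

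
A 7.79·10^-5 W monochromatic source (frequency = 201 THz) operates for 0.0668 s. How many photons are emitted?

Total energy: E_total = P·t = 7.79·10^-5 × 0.0668 = 5.204·10^-6 J.
Per-photon energy: E = 1.332·10^-19 J.
N = E_total / E_photon = 3.91·10^13.

3.91·10^13 photons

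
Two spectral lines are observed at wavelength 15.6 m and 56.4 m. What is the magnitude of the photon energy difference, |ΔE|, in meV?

Using E = hc/λ: E₁ = 1.273 × 10^-26 J, E₂ = 3.522 × 10^-27 J.
|ΔE| = |1.273 × 10^-26 − 3.522 × 10^-27| = 9.21 × 10^-27 J = 5.75 × 10^-5 meV.

5.75 × 10^-5 meV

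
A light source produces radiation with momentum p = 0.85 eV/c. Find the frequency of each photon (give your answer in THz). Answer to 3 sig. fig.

206 THz

Convert to SI: p = 0.85 eV/c = 4.5426e-28 kg·m/s.
Apply f = pc/h: f = 2.055e14 Hz.
Converting to THz: f = 205.5 THz ≈ 206 THz.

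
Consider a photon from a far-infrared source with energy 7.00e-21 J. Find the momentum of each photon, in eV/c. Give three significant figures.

The photon relation is p = E/c, giving p = 2.335e-29 kg·m/s.
Converting to eV/c: p = 0.04369 eV/c ≈ 0.0437 eV/c.

0.0437 eV/c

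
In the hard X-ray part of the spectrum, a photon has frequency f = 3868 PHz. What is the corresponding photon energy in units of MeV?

0.0160 MeV

Convert to SI: f = 3868 PHz = 3.868e18 Hz.
Since E = hf for a photon, E = 2.563e-15 J.
Converting to MeV: E = 0.01600 MeV ≈ 0.0160 MeV.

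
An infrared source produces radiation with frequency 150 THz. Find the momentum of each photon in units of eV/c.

0.620 eV/c

Use h = 6.62607015 × 10^-34 J·s, c = 2.99792458 × 10^8 m/s, 1 eV = 1.602176634 × 10^-19 J.
Convert to SI: f = 150 THz = 1.50 × 10^14 Hz.
Apply p = hf/c: p = 3.315 × 10^-28 kg·m/s.
Converting to eV/c: p = 0.6204 eV/c ≈ 0.620 eV/c.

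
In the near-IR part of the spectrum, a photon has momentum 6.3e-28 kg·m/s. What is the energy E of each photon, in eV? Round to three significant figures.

1.18 eV

(c = 2.99792458e8 m/s, 1 eV = 1.602176634e-19 J.)
For a photon E = pc, so E = 1.889e-19 J.
Converting to eV: E = 1.179 eV ≈ 1.18 eV.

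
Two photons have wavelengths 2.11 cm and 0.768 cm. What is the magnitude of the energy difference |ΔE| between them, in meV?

Using E = hc/λ: E₁ = 9.414 × 10^-24 J, E₂ = 2.587 × 10^-23 J.
|ΔE| = |9.414 × 10^-24 − 2.587 × 10^-23| = 1.65 × 10^-23 J = 0.103 meV.

0.103 meV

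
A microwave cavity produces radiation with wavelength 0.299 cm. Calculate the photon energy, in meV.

0.415 meV

Convert to SI: λ = 0.299 cm = 0.00299 m.
Apply E = hc/λ: E = 6.644e-23 J.
Converting to meV: E = 0.4147 meV ≈ 0.415 meV.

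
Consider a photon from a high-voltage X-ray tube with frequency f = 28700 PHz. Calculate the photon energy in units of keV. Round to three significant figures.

119 keV

Take h = 6.62607015e-34 J·s, 1 eV = 1.602176634e-19 J.
In SI units: f = 28700 PHz = 2.87e19 Hz.
Apply E = hf: E = 1.902e-14 J.
Converting to keV: E = 118.7 keV ≈ 119 keV.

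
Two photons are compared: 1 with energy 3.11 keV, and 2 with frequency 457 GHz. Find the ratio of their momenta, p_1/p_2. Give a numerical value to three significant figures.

1.65e6

p_1 = 1.662e-24 kg·m/s (from energy = 3.11 keV, via p = E/c).
p_2 = 1.010e-30 kg·m/s (from frequency = 457 GHz, via p = hf/c).
Ratio = 1.662e-24 / 1.010e-30 = 1.65e6.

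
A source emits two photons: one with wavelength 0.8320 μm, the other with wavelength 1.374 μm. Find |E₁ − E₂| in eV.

0.588 eV

Using E = hc/λ: E₁ = 2.3876e-19 J, E₂ = 1.4457e-19 J.
|ΔE| = |2.3876e-19 − 1.4457e-19| = 9.42e-20 J = 0.588 eV.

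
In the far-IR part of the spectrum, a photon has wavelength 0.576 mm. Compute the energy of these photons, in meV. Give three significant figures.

2.15 meV

(h = 6.62607015·10^-34 J·s, c = 2.99792458·10^8 m/s, 1 eV = 1.602176634·10^-19 J.)
First convert: λ = 0.576 mm = 5.76·10^-4 m.
The photon relation is E = hc/λ, giving E = 3.449·10^-22 J.
Converting to meV: E = 2.153 meV ≈ 2.15 meV.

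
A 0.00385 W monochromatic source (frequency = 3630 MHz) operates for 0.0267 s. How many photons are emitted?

Total energy: E_total = P·t = 0.00385 × 0.0267 = 1.028 × 10^-4 J.
Per-photon energy: E = 2.405 × 10^-24 J.
N = E_total / E_photon = 4.27 × 10^19.

4.27 × 10^19 photons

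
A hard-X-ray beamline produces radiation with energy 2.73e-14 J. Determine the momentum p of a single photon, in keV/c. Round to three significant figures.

170 keV/c

Use c = 2.99792458e8 m/s, 1 eV = 1.602176634e-19 J.
The photon relation is p = E/c, giving p = 9.106e-23 kg·m/s.
Converting to keV/c: p = 170.4 keV/c ≈ 170 keV/c.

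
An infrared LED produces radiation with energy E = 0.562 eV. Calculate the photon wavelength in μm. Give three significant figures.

2.21 μm

(h = 6.62607015 × 10^-34 J·s, c = 2.99792458 × 10^8 m/s, 1 eV = 1.602176634 × 10^-19 J.)
Convert to SI: E = 0.562 eV = 9.0042 × 10^-20 J.
The photon relation is λ = hc/E, giving λ = 2.206 × 10^-6 m.
Converting to μm: λ = 2.206 μm ≈ 2.21 μm.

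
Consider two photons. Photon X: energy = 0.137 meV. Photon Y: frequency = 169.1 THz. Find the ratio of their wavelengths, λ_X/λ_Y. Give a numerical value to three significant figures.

5100

λ_X = 0.009050 m (from energy = 0.137 meV, via λ = hc/E).
λ_Y = 1.773 × 10^-6 m (from frequency = 169.1 THz, via λ = c/f).
Ratio = 0.009050 / 1.773 × 10^-6 = 5100.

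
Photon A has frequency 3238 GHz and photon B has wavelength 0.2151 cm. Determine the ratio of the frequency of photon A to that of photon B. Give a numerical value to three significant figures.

23.2

f_A = 3.238 × 10^12 Hz (from frequency = 3238 GHz, via f given directly).
f_B = 1.394 × 10^11 Hz (from wavelength = 0.2151 cm, via f = c/λ).
Ratio = 3.238 × 10^12 / 1.394 × 10^11 = 23.2.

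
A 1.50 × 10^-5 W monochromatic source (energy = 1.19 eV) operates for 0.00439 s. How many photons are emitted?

Total energy: E_total = P·t = 1.50 × 10^-5 × 0.00439 = 6.585 × 10^-8 J.
Per-photon energy: E = 1.907 × 10^-19 J.
N = E_total / E_photon = 3.45 × 10^11.

3.45 × 10^11 photons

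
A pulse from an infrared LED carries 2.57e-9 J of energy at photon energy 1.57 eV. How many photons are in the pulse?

1.02e10 photons

Per-photon energy: E = 2.515e-19 J (from energy = 1.57 eV).
N = E_total / E_photon = 2.57e-9 J / 2.515e-19 J = 1.02e10.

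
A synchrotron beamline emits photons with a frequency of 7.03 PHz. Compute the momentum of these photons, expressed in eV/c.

29.1 eV/c

Convert to SI: f = 7.03 PHz = 7.03e15 Hz.
For a photon p = hf/c, so p = 1.554e-26 kg·m/s.
Converting to eV/c: p = 29.07 eV/c ≈ 29.1 eV/c.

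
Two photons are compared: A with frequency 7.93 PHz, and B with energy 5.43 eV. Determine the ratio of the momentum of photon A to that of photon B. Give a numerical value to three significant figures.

p_A = 1.753·10^-26 kg·m/s (from frequency = 7.93 PHz, via p = hf/c).
p_B = 2.902·10^-27 kg·m/s (from energy = 5.43 eV, via p = E/c).
Ratio = 1.753·10^-26 / 2.902·10^-27 = 6.04.

6.04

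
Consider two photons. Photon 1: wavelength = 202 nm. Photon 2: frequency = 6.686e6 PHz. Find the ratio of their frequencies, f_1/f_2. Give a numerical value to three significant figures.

2.22e-7

f_1 = 1.484e15 Hz (from wavelength = 202 nm, via f = c/λ).
f_2 = 6.686e21 Hz (from frequency = 6.686e6 PHz, via f given directly).
Ratio = 1.484e15 / 6.686e21 = 2.22e-7.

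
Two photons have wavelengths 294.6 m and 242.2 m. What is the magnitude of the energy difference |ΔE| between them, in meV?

Using E = hc/λ: E₁ = 6.7429 × 10^-28 J, E₂ = 8.2017 × 10^-28 J.
|ΔE| = |6.7429 × 10^-28 − 8.2017 × 10^-28| = 1.46 × 10^-28 J = 9.11 × 10^-7 meV.

9.11 × 10^-7 meV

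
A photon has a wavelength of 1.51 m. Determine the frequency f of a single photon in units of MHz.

199 MHz

Since f = c/λ for a photon, f = 1.985e8 Hz.
Converting to MHz: f = 198.5 MHz ≈ 199 MHz.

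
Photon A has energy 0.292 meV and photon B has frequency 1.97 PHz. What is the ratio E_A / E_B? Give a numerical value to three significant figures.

3.58 × 10^-5

E_A = 4.678 × 10^-23 J (from energy = 0.292 meV, via E given directly).
E_B = 1.305 × 10^-18 J (from frequency = 1.97 PHz, via E = hf).
Ratio = 4.678 × 10^-23 / 1.305 × 10^-18 = 3.58 × 10^-5.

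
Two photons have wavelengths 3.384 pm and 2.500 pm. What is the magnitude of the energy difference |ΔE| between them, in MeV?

0.130 MeV

Using E = hc/λ: E₁ = 5.8701·10^-14 J, E₂ = 7.9458·10^-14 J.
|ΔE| = |5.8701·10^-14 − 7.9458·10^-14| = 2.08·10^-14 J = 0.130 MeV.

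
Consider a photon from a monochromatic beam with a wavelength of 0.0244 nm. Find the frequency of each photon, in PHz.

In SI units: λ = 0.0244 nm = 2.44e-11 m.
The photon relation is f = c/λ, giving f = 1.229e19 Hz.
Converting to PHz: f = 12290 PHz ≈ 1.23e4 PHz.

1.23e4 PHz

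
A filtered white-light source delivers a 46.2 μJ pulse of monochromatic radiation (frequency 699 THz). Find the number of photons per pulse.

Per-photon energy: E = 4.632e-19 J (from frequency = 699 THz).
N = E_total / E_photon = 4.62e-5 J / 4.632e-19 J = 9.97e13.

9.97e13 photons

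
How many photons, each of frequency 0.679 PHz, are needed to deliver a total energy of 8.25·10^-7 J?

Per-photon energy: E = 4.499·10^-19 J (from frequency = 0.679 PHz).
N = E_total / E_photon = 8.25·10^-7 J / 4.499·10^-19 J = 1.83·10^12.

1.83·10^12 photons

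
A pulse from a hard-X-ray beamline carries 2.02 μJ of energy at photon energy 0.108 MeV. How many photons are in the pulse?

1.17 × 10^8 photons

Per-photon energy: E = 1.730 × 10^-14 J (from energy = 0.108 MeV).
N = E_total / E_photon = 2.02 × 10^-6 J / 1.730 × 10^-14 J = 1.17 × 10^8.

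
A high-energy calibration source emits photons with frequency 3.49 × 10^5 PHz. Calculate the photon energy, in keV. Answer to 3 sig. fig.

1440 keV

In SI units: f = 3.49 × 10^5 PHz = 3.49 × 10^20 Hz.
Since E = hf for a photon, E = 2.312 × 10^-13 J.
Converting to keV: E = 1443 keV ≈ 1440 keV.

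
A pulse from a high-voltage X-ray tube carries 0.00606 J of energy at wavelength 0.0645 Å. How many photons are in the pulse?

Per-photon energy: E = 3.080·10^-14 J (from wavelength = 0.0645 Å).
N = E_total / E_photon = 0.00606 J / 3.080·10^-14 J = 1.97·10^11.

1.97·10^11 photons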